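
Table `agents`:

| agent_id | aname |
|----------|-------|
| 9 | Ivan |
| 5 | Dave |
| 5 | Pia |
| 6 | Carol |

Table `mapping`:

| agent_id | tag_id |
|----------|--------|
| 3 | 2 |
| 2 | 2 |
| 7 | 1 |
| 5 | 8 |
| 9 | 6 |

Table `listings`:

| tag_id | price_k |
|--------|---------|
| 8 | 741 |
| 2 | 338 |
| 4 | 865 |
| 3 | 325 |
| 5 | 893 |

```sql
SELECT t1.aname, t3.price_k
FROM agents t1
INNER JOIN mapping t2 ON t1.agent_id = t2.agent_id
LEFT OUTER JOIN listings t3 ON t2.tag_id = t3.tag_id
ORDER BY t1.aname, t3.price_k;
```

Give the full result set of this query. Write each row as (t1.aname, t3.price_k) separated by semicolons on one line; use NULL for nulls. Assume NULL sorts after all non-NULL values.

(Dave, 741); (Ivan, NULL); (Pia, 741)

Joins associate left-to-right: agents INNER JOIN mapping on agent_id gives 3 intermediate row(s).
Then LEFT JOIN `listings t3` on tag_id: each of those 3 rows is kept; rows whose t2.tag_id has no match in t3 get NULL for t3's columns.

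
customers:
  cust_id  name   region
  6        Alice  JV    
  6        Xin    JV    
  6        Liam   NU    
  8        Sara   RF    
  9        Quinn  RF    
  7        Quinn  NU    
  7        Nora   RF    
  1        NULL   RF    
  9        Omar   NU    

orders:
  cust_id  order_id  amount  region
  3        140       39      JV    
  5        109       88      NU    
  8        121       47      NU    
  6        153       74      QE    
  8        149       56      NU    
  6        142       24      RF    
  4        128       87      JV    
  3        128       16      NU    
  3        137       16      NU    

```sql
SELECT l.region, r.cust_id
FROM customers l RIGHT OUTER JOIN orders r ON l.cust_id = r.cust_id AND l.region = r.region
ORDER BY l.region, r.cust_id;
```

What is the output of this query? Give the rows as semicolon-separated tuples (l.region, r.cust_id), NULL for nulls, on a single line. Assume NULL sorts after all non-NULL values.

RIGHT JOIN keeps every row from `orders`; unmatched rows get NULL for `customers`'s columns.
Matching on l.cust_id = r.cust_id AND l.region = r.region.
Matched pairs: 0; unmatched r rows kept: 9.

(NULL, 3); (NULL, 3); (NULL, 3); (NULL, 4); (NULL, 5); (NULL, 6); (NULL, 6); (NULL, 8); (NULL, 8)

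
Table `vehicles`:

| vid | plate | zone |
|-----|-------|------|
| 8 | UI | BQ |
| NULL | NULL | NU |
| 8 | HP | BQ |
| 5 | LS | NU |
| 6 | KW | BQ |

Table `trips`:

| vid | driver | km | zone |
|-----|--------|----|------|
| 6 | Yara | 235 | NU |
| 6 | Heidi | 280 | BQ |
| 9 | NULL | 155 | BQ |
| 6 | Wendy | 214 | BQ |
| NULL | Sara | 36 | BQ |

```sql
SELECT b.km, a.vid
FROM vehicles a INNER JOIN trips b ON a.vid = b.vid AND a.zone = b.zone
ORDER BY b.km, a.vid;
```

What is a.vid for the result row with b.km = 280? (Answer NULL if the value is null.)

6

INNER JOIN keeps only pairs where the ON condition holds.
Matching on a.vid = b.vid AND a.zone = b.zone. A NULL in a compared column never satisfies the condition.
- a[0] vid=8, zone=BQ → no match; dropped.
- a[1] vid=NULL, zone=NU → no match; dropped.
- a[2] vid=8, zone=BQ → no match; dropped.
- a[3] vid=5, zone=NU → no match; dropped.
- a[4] vid=6, zone=BQ → 2 match(es) in b → 2 row(s).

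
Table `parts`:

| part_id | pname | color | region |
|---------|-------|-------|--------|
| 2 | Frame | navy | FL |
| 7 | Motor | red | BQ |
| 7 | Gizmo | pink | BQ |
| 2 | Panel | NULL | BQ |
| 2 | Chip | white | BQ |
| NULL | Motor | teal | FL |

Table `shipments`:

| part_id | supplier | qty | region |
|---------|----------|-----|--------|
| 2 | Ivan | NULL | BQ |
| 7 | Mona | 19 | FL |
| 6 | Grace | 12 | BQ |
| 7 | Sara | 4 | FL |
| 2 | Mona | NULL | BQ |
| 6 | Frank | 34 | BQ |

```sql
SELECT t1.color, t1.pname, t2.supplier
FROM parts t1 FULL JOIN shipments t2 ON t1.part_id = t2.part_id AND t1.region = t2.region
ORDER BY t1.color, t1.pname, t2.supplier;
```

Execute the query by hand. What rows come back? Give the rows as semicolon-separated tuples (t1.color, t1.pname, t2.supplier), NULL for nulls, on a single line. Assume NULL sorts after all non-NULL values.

(navy, Frame, NULL); (pink, Gizmo, NULL); (red, Motor, NULL); (teal, Motor, NULL); (white, Chip, Ivan); (white, Chip, Mona); (NULL, Panel, Ivan); (NULL, Panel, Mona); (NULL, NULL, Frank); (NULL, NULL, Grace); (NULL, NULL, Mona); (NULL, NULL, Sara)

FULL OUTER JOIN keeps every row from both sides; unmatched rows get NULL for the other side's columns.
Matching on t1.part_id = t2.part_id AND t1.region = t2.region. A NULL in a compared column never satisfies the condition.
- t1[0] part_id=2, region=FL → no match; kept with NULLs on the t2 side.
- t1[1] part_id=7, region=BQ → no match; kept with NULLs on the t2 side.
- t1[2] part_id=7, region=BQ → no match; kept with NULLs on the t2 side.
- t1[3] part_id=2, region=BQ → 2 match(es) in t2 → 2 row(s).
- t1[4] part_id=2, region=BQ → 2 match(es) in t2 → 2 row(s).
- t1[5] part_id=NULL, region=FL → no match; kept with NULLs on the t2 side.
- 4 t2 row(s) had no t1 match → kept, t1 columns NULL.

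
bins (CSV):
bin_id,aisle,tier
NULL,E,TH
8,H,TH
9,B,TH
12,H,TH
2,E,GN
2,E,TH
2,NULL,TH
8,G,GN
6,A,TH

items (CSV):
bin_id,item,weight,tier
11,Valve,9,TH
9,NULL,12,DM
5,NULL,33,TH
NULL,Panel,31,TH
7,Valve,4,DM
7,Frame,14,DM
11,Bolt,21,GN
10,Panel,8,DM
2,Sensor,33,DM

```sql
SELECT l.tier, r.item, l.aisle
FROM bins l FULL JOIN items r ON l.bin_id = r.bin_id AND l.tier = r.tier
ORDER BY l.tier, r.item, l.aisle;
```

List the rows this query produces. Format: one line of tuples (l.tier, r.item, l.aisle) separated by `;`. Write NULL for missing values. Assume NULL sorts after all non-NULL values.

(GN, NULL, E); (GN, NULL, G); (TH, NULL, A); (TH, NULL, B); (TH, NULL, E); (TH, NULL, E); (TH, NULL, H); (TH, NULL, H); (TH, NULL, NULL); (NULL, Bolt, NULL); (NULL, Frame, NULL); (NULL, Panel, NULL); (NULL, Panel, NULL); (NULL, Sensor, NULL); (NULL, Valve, NULL); (NULL, Valve, NULL); (NULL, NULL, NULL); (NULL, NULL, NULL)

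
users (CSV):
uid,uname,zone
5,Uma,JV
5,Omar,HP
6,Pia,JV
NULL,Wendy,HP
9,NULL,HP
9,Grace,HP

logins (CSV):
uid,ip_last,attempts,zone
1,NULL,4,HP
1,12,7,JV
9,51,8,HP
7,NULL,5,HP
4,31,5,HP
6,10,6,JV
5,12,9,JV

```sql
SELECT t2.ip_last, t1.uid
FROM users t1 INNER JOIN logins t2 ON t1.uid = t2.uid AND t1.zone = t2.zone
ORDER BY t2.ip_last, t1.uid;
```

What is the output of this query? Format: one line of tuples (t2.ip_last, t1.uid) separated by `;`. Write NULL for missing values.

INNER JOIN keeps only pairs where the ON condition holds.
Matching on t1.uid = t2.uid AND t1.zone = t2.zone. A NULL in a compared column never satisfies the condition.
- t1 (uid=5, zone=JV) pairs with 1 row(s) of t2.
- t1 (uid=5, zone=HP) has no partner → excluded.
- t1 (uid=6, zone=JV) pairs with 1 row(s) of t2.
- t1 (uid=NULL, zone=HP) has no partner → excluded.
- t1 (uid=9, zone=HP) pairs with 1 row(s) of t2.
- t1 (uid=9, zone=HP) pairs with 1 row(s) of t2.
After projecting and ordering:
t2.ip_last | t1.uid
10 | 6
12 | 5
51 | 9
51 | 9

(10, 6); (12, 5); (51, 9); (51, 9)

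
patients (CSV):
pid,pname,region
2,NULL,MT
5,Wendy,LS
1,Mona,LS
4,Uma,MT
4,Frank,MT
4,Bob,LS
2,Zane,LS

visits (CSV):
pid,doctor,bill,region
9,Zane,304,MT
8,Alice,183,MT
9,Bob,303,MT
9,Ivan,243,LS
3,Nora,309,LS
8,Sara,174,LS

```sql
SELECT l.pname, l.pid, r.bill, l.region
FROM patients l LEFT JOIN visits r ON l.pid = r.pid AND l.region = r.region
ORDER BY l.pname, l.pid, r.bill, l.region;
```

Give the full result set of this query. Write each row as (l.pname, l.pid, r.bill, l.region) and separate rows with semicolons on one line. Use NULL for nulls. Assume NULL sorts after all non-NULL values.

LEFT JOIN keeps every row from `patients`; unmatched rows get NULL for `visits`'s columns.
Matching on l.pid = r.pid AND l.region = r.region.
- l row (pid=2, region=MT): no match → kept, r columns NULL.
- l row (pid=5, region=LS): no match → kept, r columns NULL.
- l row (pid=1, region=LS): no match → kept, r columns NULL.
- l row (pid=4, region=MT): no match → kept, r columns NULL.
- l row (pid=4, region=MT): no match → kept, r columns NULL.
- l row (pid=4, region=LS): no match → kept, r columns NULL.
- l row (pid=2, region=LS): no match → kept, r columns NULL.
After projecting and ordering:
l.pname | l.pid | r.bill | l.region
Bob | 4 | NULL | LS
Frank | 4 | NULL | MT
Mona | 1 | NULL | LS
Uma | 4 | NULL | MT
Wendy | 5 | NULL | LS
Zane | 2 | NULL | LS
NULL | 2 | NULL | MT

(Bob, 4, NULL, LS); (Frank, 4, NULL, MT); (Mona, 1, NULL, LS); (Uma, 4, NULL, MT); (Wendy, 5, NULL, LS); (Zane, 2, NULL, LS); (NULL, 2, NULL, MT)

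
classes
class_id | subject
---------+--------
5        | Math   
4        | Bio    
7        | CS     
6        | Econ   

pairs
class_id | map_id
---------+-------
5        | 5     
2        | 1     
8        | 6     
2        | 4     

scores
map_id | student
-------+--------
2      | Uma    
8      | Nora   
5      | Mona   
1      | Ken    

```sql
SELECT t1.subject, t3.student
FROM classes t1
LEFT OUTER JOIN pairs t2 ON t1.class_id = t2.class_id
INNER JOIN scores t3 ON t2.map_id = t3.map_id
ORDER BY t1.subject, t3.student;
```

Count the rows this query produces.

Step 1 — t1 LEFT JOIN t2 on class_id → 4 row(s).
Then INNER JOIN `scores t3` on map_id: keep only rows whose t2.map_id appears in t3.
Result: 1 row(s).

1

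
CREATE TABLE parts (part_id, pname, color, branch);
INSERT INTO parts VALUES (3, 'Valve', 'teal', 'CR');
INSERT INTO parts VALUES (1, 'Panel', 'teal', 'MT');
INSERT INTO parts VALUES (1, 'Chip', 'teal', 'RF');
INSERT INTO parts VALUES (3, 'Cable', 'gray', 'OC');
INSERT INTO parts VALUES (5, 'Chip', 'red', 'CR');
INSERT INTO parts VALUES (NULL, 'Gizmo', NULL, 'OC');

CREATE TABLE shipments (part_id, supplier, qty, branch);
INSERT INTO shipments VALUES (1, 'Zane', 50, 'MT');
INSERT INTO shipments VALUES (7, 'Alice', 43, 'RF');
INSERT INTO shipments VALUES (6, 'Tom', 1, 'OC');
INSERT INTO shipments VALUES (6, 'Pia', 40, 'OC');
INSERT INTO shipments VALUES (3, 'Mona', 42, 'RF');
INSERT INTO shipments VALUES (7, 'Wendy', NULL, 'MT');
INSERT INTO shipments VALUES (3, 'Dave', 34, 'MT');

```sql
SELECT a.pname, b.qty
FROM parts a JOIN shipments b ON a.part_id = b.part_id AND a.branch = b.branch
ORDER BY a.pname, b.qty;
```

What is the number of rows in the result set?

1

INNER JOIN keeps only pairs where the ON condition holds.
Matching on a.part_id = b.part_id AND a.branch = b.branch. A NULL in a compared column never satisfies the condition.
- a (part_id=3, branch=CR) has no partner → excluded.
- a (part_id=1, branch=MT) pairs with 1 row(s) of b.
- a (part_id=1, branch=RF) has no partner → excluded.
- a (part_id=3, branch=OC) has no partner → excluded.
- a (part_id=5, branch=CR) has no partner → excluded.
- a (part_id=NULL, branch=OC) has no partner → excluded.
Total: 1 rows.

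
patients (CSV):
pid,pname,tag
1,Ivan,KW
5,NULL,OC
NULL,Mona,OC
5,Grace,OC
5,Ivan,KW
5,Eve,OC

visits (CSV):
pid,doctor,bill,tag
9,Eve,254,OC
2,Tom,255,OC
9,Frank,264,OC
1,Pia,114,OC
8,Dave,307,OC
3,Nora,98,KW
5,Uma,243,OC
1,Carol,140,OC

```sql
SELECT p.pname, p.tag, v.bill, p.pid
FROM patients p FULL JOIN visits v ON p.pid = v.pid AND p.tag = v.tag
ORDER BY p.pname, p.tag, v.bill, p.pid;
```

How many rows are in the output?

FULL OUTER JOIN keeps every row from both sides; unmatched rows get NULL for the other side's columns.
Matching on p.pid = v.pid AND p.tag = v.tag. A NULL in a compared column never satisfies the condition.
- p row (pid=1, tag=KW): no match → kept, v columns NULL.
- p row (pid=5, tag=OC): matches 1 v row(s) → 1 output row(s).
- p row (pid=NULL, tag=OC): no match → kept, v columns NULL.
- p row (pid=5, tag=OC): matches 1 v row(s) → 1 output row(s).
- p row (pid=5, tag=KW): no match → kept, v columns NULL.
- p row (pid=5, tag=OC): matches 1 v row(s) → 1 output row(s).
- 7 row(s) from v found no p partner → padded with NULL.
Total: 3 matched + 10 padded = 13 rows.

13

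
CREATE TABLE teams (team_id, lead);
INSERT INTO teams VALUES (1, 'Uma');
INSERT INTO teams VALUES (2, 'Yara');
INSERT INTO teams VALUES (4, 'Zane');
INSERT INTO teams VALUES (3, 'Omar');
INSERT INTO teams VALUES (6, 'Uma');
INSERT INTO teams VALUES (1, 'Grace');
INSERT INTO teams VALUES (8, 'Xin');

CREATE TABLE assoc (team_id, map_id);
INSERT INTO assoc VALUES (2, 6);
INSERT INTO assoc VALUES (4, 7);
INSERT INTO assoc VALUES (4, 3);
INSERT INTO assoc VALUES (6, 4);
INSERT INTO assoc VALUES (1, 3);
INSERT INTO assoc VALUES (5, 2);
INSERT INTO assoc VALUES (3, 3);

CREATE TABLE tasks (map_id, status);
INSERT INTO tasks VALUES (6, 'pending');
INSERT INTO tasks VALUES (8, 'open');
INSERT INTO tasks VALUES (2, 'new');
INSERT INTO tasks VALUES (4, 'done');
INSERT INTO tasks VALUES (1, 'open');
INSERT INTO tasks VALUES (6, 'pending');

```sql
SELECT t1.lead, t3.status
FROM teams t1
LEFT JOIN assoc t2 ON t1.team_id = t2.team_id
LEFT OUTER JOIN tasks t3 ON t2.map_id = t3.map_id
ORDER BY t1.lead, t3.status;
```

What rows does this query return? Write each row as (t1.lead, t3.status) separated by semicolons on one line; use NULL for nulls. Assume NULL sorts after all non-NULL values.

(Grace, NULL); (Omar, NULL); (Uma, done); (Uma, NULL); (Xin, NULL); (Yara, pending); (Yara, pending); (Zane, NULL); (Zane, NULL)

Step 1 — t1 LEFT JOIN t2 on team_id → 8 row(s).
Then LEFT JOIN `tasks t3` on map_id: each of those 8 rows is kept; rows whose t2.map_id has no match in t3 get NULL for t3's columns.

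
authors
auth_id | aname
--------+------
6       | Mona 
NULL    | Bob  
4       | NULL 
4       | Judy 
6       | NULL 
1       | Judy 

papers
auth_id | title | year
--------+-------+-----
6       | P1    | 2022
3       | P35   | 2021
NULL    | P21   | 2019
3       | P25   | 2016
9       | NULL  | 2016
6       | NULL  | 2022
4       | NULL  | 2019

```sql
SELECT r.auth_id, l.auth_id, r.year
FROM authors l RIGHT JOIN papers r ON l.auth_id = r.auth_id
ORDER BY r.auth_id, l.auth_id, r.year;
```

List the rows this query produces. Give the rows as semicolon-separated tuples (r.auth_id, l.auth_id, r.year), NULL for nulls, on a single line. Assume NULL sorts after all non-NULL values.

RIGHT JOIN keeps every row from `papers`; unmatched rows get NULL for `authors`'s columns.
Matching on l.auth_id = r.auth_id. A NULL in a compared column never satisfies the condition.
Matched pairs: 6; unmatched r rows kept: 4.

(3, NULL, 2016); (3, NULL, 2021); (4, 4, 2019); (4, 4, 2019); (6, 6, 2022); (6, 6, 2022); (6, 6, 2022); (6, 6, 2022); (9, NULL, 2016); (NULL, NULL, 2019)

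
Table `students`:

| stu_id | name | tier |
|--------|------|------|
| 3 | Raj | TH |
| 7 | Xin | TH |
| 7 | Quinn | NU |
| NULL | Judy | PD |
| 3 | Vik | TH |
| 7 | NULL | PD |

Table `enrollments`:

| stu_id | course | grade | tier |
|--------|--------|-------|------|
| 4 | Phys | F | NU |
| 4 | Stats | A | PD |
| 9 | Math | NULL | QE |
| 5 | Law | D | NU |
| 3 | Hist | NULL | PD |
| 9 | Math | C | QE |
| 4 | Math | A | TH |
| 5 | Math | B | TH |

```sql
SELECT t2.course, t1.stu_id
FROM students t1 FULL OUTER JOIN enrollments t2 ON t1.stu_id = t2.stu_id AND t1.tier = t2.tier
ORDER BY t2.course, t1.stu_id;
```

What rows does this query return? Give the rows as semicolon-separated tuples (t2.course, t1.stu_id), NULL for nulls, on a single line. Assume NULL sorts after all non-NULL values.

FULL OUTER JOIN keeps every row from both sides; unmatched rows get NULL for the other side's columns.
Matching on t1.stu_id = t2.stu_id AND t1.tier = t2.tier. A NULL in a compared column never satisfies the condition.
- t1 row (stu_id=3, tier=TH): no match → kept, t2 columns NULL.
- t1 row (stu_id=7, tier=TH): no match → kept, t2 columns NULL.
- t1 row (stu_id=7, tier=NU): no match → kept, t2 columns NULL.
- t1 row (stu_id=NULL, tier=PD): no match → kept, t2 columns NULL.
- t1 row (stu_id=3, tier=TH): no match → kept, t2 columns NULL.
- t1 row (stu_id=7, tier=PD): no match → kept, t2 columns NULL.
- 8 t2 row(s) had no t1 match → kept, t1 columns NULL.

(Hist, NULL); (Law, NULL); (Math, NULL); (Math, NULL); (Math, NULL); (Math, NULL); (Phys, NULL); (Stats, NULL); (NULL, 3); (NULL, 3); (NULL, 7); (NULL, 7); (NULL, 7); (NULL, NULL)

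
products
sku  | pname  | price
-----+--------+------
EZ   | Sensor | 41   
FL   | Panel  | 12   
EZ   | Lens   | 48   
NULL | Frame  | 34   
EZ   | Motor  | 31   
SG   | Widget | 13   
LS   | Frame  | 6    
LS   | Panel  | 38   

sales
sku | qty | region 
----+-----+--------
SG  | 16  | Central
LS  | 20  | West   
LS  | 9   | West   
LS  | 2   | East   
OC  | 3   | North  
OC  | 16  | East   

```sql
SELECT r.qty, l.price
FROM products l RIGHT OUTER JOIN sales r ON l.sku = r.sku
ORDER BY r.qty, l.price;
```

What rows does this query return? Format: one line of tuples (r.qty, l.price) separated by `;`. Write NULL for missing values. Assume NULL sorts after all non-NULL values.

(2, 6); (2, 38); (3, NULL); (9, 6); (9, 38); (16, 13); (16, NULL); (20, 6); (20, 38)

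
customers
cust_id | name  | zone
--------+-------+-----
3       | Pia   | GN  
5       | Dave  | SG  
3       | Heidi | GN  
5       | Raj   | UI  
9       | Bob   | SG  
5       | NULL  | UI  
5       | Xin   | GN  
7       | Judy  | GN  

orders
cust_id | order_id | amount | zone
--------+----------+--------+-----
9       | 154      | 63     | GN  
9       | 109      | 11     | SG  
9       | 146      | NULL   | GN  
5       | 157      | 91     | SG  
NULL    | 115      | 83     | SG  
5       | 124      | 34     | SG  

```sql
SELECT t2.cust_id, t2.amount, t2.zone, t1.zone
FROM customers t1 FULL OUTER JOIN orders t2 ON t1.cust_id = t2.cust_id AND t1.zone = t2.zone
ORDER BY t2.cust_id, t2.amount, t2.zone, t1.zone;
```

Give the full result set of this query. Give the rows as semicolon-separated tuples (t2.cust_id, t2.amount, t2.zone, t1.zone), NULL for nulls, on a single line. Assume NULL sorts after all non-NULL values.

(5, 34, SG, SG); (5, 91, SG, SG); (9, 11, SG, SG); (9, 63, GN, NULL); (9, NULL, GN, NULL); (NULL, 83, SG, NULL); (NULL, NULL, NULL, GN); (NULL, NULL, NULL, GN); (NULL, NULL, NULL, GN); (NULL, NULL, NULL, GN); (NULL, NULL, NULL, UI); (NULL, NULL, NULL, UI)

FULL OUTER JOIN keeps every row from both sides; unmatched rows get NULL for the other side's columns.
Matching on t1.cust_id = t2.cust_id AND t1.zone = t2.zone. A NULL in a compared column never satisfies the condition.
- t1 row (cust_id=3, zone=GN): no match → kept, t2 columns NULL.
- t1 row (cust_id=5, zone=SG): matches 2 t2 row(s) → 2 output row(s).
- t1 row (cust_id=3, zone=GN): no match → kept, t2 columns NULL.
- t1 row (cust_id=5, zone=UI): no match → kept, t2 columns NULL.
- t1 row (cust_id=9, zone=SG): matches 1 t2 row(s) → 1 output row(s).
- t1 row (cust_id=5, zone=UI): no match → kept, t2 columns NULL.
- t1 row (cust_id=5, zone=GN): no match → kept, t2 columns NULL.
- t1 row (cust_id=7, zone=GN): no match → kept, t2 columns NULL.
- plus 3 unmatched t2 row(s), each kept with NULL t1 columns.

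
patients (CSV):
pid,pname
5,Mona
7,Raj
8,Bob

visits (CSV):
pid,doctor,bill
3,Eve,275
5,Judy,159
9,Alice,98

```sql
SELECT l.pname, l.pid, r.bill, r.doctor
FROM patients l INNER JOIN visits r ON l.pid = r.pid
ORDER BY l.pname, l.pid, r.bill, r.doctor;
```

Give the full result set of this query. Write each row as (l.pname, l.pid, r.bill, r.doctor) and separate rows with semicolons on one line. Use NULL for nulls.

(Mona, 5, 159, Judy)

INNER JOIN keeps only pairs where the ON condition holds.
Matching on l.pid = r.pid.
- pid=5: 1 matching r row(s), so 1 row(s) emitted.
- pid=7: no matching r row, dropped.
- pid=8: no matching r row, dropped.
After projecting and ordering:
l.pname | l.pid | r.bill | r.doctor
Mona | 5 | 159 | Judy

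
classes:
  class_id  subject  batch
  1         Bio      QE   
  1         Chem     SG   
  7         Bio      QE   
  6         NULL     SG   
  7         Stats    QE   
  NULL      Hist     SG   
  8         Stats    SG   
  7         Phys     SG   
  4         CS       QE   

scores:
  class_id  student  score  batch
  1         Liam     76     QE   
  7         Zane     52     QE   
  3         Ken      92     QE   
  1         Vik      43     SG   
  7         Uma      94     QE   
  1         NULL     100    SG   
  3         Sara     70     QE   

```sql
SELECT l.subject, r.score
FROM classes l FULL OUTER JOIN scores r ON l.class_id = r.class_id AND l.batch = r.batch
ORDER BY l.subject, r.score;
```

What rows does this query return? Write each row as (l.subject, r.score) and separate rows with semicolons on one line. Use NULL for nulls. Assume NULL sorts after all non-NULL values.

FULL OUTER JOIN keeps every row from both sides; unmatched rows get NULL for the other side's columns.
Matching on l.class_id = r.class_id AND l.batch = r.batch. A NULL in a compared column never satisfies the condition.
- class_id=1, batch=QE: 1 matching r row(s), so 1 row(s) emitted.
- class_id=1, batch=SG: 2 matching r row(s), so 2 row(s) emitted.
- class_id=7, batch=QE: 2 matching r row(s), so 2 row(s) emitted.
- class_id=6, batch=SG: no r row matches, row kept with r columns NULL.
- class_id=7, batch=QE: 2 matching r row(s), so 2 row(s) emitted.
- class_id=NULL, batch=SG: no r row matches, row kept with r columns NULL.
- class_id=8, batch=SG: no r row matches, row kept with r columns NULL.
- class_id=7, batch=SG: no r row matches, row kept with r columns NULL.
- class_id=4, batch=QE: no r row matches, row kept with r columns NULL.
- plus 2 unmatched r row(s), each kept with NULL l columns.

(Bio, 52); (Bio, 76); (Bio, 94); (CS, NULL); (Chem, 43); (Chem, 100); (Hist, NULL); (Phys, NULL); (Stats, 52); (Stats, 94); (Stats, NULL); (NULL, 70); (NULL, 92); (NULL, NULL)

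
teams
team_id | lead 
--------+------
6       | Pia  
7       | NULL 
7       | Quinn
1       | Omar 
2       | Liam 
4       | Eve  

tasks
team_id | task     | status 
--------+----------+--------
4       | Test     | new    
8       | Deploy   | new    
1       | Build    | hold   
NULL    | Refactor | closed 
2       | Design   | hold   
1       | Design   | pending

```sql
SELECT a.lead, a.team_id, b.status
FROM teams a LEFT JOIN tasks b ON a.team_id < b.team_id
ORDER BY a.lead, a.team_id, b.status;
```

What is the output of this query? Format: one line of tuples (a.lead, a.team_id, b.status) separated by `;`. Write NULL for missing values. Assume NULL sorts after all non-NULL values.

(Eve, 4, new); (Liam, 2, new); (Liam, 2, new); (Omar, 1, hold); (Omar, 1, new); (Omar, 1, new); (Pia, 6, new); (Quinn, 7, new); (NULL, 7, new)

LEFT JOIN keeps every row from `teams`; unmatched rows get NULL for `tasks`'s columns.
Matching on a.team_id < b.team_id. A NULL in a compared column never satisfies the condition.
- a (team_id=6) pairs with 1 row(s) of b.
- a (team_id=7) pairs with 1 row(s) of b.
- a (team_id=7) pairs with 1 row(s) of b.
- a (team_id=1) pairs with 3 row(s) of b.
- a (team_id=2) pairs with 2 row(s) of b.
- a (team_id=4) pairs with 1 row(s) of b.
After projecting and ordering:
a.lead | a.team_id | b.status
Eve | 4 | new
Liam | 2 | new
Liam | 2 | new
Omar | 1 | hold
Omar | 1 | new
Omar | 1 | new
Pia | 6 | new
Quinn | 7 | new
NULL | 7 | new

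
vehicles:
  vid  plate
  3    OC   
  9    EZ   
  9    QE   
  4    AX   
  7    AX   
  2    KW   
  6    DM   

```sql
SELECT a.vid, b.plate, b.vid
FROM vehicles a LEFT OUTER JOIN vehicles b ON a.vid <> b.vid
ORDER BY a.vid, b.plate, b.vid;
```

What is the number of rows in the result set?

40

LEFT JOIN keeps every row from `vehicles a`; unmatched rows get NULL for `vehicles b`'s columns.
Matching on a.vid <> b.vid.
- a row (vid=3): matches 6 b row(s) → 6 output row(s).
- a row (vid=9): matches 5 b row(s) → 5 output row(s).
- a row (vid=9): matches 5 b row(s) → 5 output row(s).
- a row (vid=4): matches 6 b row(s) → 6 output row(s).
- a row (vid=7): matches 6 b row(s) → 6 output row(s).
- a row (vid=2): matches 6 b row(s) → 6 output row(s).
- a row (vid=6): matches 6 b row(s) → 6 output row(s).
Total: 40 rows.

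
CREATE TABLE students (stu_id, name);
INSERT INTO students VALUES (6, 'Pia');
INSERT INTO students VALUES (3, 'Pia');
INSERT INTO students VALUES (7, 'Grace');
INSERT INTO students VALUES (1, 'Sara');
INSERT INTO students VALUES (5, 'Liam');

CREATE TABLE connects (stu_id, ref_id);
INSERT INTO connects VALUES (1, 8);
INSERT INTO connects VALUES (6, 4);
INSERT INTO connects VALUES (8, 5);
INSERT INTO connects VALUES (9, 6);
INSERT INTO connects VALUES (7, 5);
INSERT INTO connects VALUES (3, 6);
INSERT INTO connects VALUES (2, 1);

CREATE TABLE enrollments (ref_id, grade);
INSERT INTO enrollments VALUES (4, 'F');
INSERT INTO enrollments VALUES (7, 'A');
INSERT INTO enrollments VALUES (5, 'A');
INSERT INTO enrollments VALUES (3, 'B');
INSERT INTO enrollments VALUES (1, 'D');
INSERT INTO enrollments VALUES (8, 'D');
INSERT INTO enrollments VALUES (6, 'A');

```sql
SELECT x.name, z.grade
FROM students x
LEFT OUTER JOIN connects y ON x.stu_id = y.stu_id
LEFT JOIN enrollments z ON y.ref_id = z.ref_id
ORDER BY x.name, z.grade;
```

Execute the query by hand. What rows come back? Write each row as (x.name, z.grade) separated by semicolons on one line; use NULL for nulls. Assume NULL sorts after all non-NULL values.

Step 1 — x LEFT JOIN y on stu_id → 5 row(s).
Then LEFT JOIN `enrollments z` on ref_id: each of those 5 rows is kept; rows whose y.ref_id has no match in z get NULL for z's columns.

(Grace, A); (Liam, NULL); (Pia, A); (Pia, F); (Sara, D)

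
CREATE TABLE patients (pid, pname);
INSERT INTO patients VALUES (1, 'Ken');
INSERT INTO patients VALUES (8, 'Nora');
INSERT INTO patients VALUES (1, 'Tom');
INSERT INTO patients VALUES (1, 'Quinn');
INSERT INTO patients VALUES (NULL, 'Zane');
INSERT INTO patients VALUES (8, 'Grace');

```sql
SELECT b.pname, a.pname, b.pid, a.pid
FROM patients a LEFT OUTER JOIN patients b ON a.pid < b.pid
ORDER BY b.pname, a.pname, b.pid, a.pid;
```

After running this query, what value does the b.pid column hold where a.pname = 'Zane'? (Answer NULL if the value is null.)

LEFT JOIN keeps every row from `patients a`; unmatched rows get NULL for `patients b`'s columns.
Matching on a.pid < b.pid. A NULL in a compared column never satisfies the condition.
Matched pairs: 6; unmatched a rows kept: 3.

NULL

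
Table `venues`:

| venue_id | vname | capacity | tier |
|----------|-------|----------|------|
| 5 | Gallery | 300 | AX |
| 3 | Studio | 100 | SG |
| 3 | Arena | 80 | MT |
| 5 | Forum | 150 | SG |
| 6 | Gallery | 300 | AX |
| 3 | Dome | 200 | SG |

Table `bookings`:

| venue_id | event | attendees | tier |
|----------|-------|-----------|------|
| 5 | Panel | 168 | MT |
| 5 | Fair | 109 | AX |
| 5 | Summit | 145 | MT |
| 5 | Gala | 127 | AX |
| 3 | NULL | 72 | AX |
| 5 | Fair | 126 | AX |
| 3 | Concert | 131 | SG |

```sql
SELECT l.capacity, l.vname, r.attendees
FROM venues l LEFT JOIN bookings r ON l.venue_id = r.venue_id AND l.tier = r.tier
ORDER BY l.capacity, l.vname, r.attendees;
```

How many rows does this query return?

8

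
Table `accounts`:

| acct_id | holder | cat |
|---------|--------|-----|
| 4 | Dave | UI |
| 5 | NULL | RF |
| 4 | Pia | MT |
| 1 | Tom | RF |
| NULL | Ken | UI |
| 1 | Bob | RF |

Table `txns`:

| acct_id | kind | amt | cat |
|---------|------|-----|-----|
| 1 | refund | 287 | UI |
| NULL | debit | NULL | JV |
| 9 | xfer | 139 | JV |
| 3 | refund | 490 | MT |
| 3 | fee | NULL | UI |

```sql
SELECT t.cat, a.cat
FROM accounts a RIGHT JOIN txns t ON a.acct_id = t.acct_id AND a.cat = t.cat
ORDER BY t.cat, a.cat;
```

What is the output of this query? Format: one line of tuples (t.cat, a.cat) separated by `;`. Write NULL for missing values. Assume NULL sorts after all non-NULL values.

RIGHT JOIN keeps every row from `txns`; unmatched rows get NULL for `accounts`'s columns.
Matching on a.acct_id = t.acct_id AND a.cat = t.cat. A NULL in a compared column never satisfies the condition.
Matched pairs: 0; unmatched t rows kept: 5.

(JV, NULL); (JV, NULL); (MT, NULL); (UI, NULL); (UI, NULL)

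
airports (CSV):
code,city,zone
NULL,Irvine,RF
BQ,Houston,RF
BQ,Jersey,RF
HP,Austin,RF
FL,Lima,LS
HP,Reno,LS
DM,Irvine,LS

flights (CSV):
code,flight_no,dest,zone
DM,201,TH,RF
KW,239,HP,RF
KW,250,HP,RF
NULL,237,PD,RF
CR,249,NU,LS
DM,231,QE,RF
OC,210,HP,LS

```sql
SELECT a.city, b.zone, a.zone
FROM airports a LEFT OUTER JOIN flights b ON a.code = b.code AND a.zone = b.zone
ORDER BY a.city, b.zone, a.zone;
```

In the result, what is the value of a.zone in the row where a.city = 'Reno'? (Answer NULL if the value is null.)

LEFT JOIN keeps every row from `airports`; unmatched rows get NULL for `flights`'s columns.
Matching on a.code = b.code AND a.zone = b.zone. A NULL in a compared column never satisfies the condition.
Matched pairs: 0; unmatched a rows kept: 7.

LS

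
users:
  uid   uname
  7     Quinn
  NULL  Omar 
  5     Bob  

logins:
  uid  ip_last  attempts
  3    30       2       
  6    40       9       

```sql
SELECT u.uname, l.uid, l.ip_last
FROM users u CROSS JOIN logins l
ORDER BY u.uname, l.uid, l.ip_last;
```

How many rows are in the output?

6

CROSS JOIN pairs every row of `users` with every row of `logins`: 3 × 2 = 6 rows.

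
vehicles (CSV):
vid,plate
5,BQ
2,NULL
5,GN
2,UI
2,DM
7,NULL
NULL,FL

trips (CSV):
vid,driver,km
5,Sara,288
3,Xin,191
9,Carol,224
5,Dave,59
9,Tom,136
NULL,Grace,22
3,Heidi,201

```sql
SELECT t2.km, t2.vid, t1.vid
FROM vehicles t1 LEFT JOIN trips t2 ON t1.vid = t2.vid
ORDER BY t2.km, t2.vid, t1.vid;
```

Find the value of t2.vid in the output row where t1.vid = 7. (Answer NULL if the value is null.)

NULL

LEFT JOIN keeps every row from `vehicles`; unmatched rows get NULL for `trips`'s columns.
Matching on t1.vid = t2.vid. A NULL in a compared column never satisfies the condition.
- t1 row (vid=5): matches 2 t2 row(s) → 2 output row(s).
- t1 row (vid=2): no match → kept, t2 columns NULL.
- t1 row (vid=5): matches 2 t2 row(s) → 2 output row(s).
- t1 row (vid=2): no match → kept, t2 columns NULL.
- t1 row (vid=2): no match → kept, t2 columns NULL.
- t1 row (vid=7): no match → kept, t2 columns NULL.
- t1 row (vid=NULL): no match → kept, t2 columns NULL.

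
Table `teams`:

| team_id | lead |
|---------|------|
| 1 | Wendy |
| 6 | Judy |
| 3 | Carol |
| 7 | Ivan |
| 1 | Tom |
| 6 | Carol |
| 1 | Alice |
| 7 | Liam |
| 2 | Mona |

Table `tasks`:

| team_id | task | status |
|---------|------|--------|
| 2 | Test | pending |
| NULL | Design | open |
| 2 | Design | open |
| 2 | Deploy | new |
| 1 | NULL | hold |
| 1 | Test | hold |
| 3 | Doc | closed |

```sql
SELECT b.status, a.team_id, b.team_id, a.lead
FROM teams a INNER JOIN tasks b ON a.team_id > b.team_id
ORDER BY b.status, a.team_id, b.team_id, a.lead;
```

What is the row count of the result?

INNER JOIN keeps only pairs where the ON condition holds.
Matching on a.team_id > b.team_id. A NULL in a compared column never satisfies the condition.
- a row (team_id=1): no match → dropped.
- a row (team_id=6): matches 6 b row(s) → 6 output row(s).
- a row (team_id=3): matches 5 b row(s) → 5 output row(s).
- a row (team_id=7): matches 6 b row(s) → 6 output row(s).
- a row (team_id=1): no match → dropped.
- a row (team_id=6): matches 6 b row(s) → 6 output row(s).
- a row (team_id=1): no match → dropped.
- a row (team_id=7): matches 6 b row(s) → 6 output row(s).
- a row (team_id=2): matches 2 b row(s) → 2 output row(s).
Total: 31 rows.

31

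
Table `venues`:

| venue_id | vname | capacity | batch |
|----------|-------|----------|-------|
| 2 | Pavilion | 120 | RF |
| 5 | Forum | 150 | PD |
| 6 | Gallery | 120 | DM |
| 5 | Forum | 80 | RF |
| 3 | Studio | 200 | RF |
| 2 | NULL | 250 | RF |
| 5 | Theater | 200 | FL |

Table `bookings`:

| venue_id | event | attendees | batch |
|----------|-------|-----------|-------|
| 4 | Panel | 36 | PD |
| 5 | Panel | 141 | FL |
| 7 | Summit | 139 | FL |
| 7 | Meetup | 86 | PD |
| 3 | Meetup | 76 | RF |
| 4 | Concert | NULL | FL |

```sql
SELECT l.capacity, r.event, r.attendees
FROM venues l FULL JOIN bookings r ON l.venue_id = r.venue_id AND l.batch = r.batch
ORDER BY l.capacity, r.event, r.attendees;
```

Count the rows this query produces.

FULL OUTER JOIN keeps every row from both sides; unmatched rows get NULL for the other side's columns.
Matching on l.venue_id = r.venue_id AND l.batch = r.batch.
- l[0] venue_id=2, batch=RF → no match; kept with NULLs on the r side.
- l[1] venue_id=5, batch=PD → no match; kept with NULLs on the r side.
- l[2] venue_id=6, batch=DM → no match; kept with NULLs on the r side.
- l[3] venue_id=5, batch=RF → no match; kept with NULLs on the r side.
- l[4] venue_id=3, batch=RF → 1 match(es) in r → 1 row(s).
- l[5] venue_id=2, batch=RF → no match; kept with NULLs on the r side.
- l[6] venue_id=5, batch=FL → 1 match(es) in r → 1 row(s).
- 4 row(s) from r found no l partner → padded with NULL.
Total: 2 matched + 9 padded = 11 rows.

11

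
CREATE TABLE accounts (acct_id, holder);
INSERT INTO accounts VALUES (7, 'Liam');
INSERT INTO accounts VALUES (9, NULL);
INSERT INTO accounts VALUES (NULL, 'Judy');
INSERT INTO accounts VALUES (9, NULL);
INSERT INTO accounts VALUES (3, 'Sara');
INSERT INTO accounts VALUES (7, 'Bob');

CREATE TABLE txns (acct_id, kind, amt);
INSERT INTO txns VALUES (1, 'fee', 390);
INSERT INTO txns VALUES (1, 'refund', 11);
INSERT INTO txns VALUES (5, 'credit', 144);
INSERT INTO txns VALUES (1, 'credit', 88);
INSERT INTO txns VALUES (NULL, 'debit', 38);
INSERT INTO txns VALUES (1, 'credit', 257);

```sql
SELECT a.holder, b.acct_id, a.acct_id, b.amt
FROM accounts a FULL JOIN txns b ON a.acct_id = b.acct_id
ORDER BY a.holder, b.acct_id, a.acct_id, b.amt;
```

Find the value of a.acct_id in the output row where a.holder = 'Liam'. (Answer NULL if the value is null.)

7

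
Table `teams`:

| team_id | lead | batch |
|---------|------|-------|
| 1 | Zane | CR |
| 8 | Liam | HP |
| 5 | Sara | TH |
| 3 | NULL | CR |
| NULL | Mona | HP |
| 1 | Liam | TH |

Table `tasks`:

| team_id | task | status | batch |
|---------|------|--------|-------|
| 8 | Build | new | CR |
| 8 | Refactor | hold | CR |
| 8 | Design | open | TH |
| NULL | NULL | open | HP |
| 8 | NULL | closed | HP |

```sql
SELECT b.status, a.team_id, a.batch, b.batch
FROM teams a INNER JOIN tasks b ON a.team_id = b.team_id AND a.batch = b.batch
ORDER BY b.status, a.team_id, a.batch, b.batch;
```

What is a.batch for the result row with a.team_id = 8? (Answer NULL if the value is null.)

INNER JOIN keeps only pairs where the ON condition holds.
Matching on a.team_id = b.team_id AND a.batch = b.batch. A NULL in a compared column never satisfies the condition.
Matched pairs: 1.

HP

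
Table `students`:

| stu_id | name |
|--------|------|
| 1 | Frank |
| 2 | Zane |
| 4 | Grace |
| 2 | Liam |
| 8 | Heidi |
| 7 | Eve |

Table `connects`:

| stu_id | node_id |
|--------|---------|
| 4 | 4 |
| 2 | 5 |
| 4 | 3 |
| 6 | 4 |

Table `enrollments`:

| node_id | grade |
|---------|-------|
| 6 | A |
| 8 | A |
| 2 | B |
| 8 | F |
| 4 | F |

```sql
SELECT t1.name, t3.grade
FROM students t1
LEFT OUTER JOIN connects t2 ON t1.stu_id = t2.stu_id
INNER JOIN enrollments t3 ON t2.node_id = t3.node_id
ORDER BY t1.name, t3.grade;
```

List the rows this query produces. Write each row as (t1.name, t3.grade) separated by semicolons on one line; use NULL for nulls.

(Grace, F)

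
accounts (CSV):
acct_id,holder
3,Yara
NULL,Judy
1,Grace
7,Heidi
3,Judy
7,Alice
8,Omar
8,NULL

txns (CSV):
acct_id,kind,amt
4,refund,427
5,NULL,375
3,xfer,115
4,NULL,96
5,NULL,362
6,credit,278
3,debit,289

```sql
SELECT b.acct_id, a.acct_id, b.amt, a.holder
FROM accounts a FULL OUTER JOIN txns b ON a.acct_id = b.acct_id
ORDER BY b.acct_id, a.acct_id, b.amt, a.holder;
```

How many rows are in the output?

FULL OUTER JOIN keeps every row from both sides; unmatched rows get NULL for the other side's columns.
Matching on a.acct_id = b.acct_id. A NULL in a compared column never satisfies the condition.
Matched pairs: 4; unmatched a rows kept: 6; unmatched b rows kept: 5.
Total: 4 matched + 11 padded = 15 rows.

15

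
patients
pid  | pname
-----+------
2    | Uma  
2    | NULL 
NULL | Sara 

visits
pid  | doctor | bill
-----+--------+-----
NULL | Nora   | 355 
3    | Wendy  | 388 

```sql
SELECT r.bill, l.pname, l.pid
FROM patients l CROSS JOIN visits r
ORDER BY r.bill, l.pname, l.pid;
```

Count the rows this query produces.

CROSS JOIN pairs every row of `patients` with every row of `visits`: 3 × 2 = 6 rows.

6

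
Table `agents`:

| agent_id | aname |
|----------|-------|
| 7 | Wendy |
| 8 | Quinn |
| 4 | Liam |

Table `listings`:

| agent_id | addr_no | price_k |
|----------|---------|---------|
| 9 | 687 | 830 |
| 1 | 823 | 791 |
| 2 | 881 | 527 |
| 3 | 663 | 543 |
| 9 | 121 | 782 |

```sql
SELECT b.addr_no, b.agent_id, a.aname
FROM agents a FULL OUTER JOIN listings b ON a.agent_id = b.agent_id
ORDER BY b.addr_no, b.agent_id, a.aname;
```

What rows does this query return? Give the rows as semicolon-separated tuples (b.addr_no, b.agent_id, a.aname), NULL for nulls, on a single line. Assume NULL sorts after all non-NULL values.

(121, 9, NULL); (663, 3, NULL); (687, 9, NULL); (823, 1, NULL); (881, 2, NULL); (NULL, NULL, Liam); (NULL, NULL, Quinn); (NULL, NULL, Wendy)

FULL OUTER JOIN keeps every row from both sides; unmatched rows get NULL for the other side's columns.
Matching on a.agent_id = b.agent_id.
Matched pairs: 0; unmatched a rows kept: 3; unmatched b rows kept: 5.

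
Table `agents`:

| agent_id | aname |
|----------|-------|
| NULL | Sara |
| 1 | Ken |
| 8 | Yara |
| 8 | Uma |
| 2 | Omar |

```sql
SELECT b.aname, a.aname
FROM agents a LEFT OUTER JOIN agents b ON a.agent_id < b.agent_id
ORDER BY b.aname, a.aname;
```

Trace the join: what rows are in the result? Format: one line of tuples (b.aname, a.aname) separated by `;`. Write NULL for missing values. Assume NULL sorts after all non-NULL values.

LEFT JOIN keeps every row from `agents a`; unmatched rows get NULL for `agents b`'s columns.
Matching on a.agent_id < b.agent_id. A NULL in a compared column never satisfies the condition.
- a (agent_id=NULL) has no partner → padded with NULL.
- a (agent_id=1) pairs with 3 row(s) of b.
- a (agent_id=8) has no partner → padded with NULL.
- a (agent_id=8) has no partner → padded with NULL.
- a (agent_id=2) pairs with 2 row(s) of b.
After projecting and ordering:
b.aname | a.aname
Omar | Ken
Uma | Ken
Uma | Omar
Yara | Ken
Yara | Omar
NULL | Sara
NULL | Uma
NULL | Yara

(Omar, Ken); (Uma, Ken); (Uma, Omar); (Yara, Ken); (Yara, Omar); (NULL, Sara); (NULL, Uma); (NULL, Yara)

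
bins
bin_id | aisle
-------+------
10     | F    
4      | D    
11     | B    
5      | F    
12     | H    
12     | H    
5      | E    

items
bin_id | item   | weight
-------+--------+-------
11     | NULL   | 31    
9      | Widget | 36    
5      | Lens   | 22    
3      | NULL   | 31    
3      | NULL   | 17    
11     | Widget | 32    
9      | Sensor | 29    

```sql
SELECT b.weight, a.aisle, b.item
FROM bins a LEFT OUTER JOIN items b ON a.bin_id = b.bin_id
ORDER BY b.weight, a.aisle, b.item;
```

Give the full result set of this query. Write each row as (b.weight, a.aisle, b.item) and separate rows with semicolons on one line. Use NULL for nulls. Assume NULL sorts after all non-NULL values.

LEFT JOIN keeps every row from `bins`; unmatched rows get NULL for `items`'s columns.
Matching on a.bin_id = b.bin_id.
- a row (bin_id=10): no match → kept, b columns NULL.
- a row (bin_id=4): no match → kept, b columns NULL.
- a row (bin_id=11): matches 2 b row(s) → 2 output row(s).
- a row (bin_id=5): matches 1 b row(s) → 1 output row(s).
- a row (bin_id=12): no match → kept, b columns NULL.
- a row (bin_id=12): no match → kept, b columns NULL.
- a row (bin_id=5): matches 1 b row(s) → 1 output row(s).
After projecting and ordering:
b.weight | a.aisle | b.item
22 | E | Lens
22 | F | Lens
31 | B | NULL
32 | B | Widget
NULL | D | NULL
NULL | F | NULL
NULL | H | NULL
NULL | H | NULL

(22, E, Lens); (22, F, Lens); (31, B, NULL); (32, B, Widget); (NULL, D, NULL); (NULL, F, NULL); (NULL, H, NULL); (NULL, H, NULL)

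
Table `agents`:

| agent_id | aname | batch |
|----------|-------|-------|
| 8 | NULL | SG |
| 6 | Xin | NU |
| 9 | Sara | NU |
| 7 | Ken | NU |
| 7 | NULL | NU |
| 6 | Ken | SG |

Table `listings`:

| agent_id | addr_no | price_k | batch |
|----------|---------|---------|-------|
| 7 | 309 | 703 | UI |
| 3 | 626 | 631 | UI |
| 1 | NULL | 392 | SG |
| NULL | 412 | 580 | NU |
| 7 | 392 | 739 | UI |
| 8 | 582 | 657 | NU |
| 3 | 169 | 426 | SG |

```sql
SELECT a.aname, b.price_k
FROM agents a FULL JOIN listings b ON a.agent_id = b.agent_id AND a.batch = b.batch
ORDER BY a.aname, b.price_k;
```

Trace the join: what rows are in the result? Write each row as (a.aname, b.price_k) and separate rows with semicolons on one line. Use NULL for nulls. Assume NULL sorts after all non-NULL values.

(Ken, NULL); (Ken, NULL); (Sara, NULL); (Xin, NULL); (NULL, 392); (NULL, 426); (NULL, 580); (NULL, 631); (NULL, 657); (NULL, 703); (NULL, 739); (NULL, NULL); (NULL, NULL)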